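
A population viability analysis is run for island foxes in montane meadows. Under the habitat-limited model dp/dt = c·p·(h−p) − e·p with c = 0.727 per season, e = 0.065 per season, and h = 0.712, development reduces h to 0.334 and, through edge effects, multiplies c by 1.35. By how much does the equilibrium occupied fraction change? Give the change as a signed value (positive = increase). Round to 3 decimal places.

Before: p* = h − e/c = 0.712 − 0.065/0.727 = 0.712 − 0.0894 = 0.6226.
After: c = 0.98145, e = 0.065, h = 0.334; p* = 0.334 − 0.065/0.98145 = 0.2678.
Δp* = 0.2678 − 0.6226 = -0.3548.

-0.355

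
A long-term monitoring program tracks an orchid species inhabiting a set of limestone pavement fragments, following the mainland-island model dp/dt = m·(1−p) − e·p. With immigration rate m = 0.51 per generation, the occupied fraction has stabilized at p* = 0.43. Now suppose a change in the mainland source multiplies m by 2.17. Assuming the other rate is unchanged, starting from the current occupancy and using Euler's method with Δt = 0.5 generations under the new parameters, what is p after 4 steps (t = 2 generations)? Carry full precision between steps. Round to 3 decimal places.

Balance m(1−p*) = e·p* gives e = m(1−p*)/p* = 0.51×0.57000/0.43000 = 0.67605.
Starting from p₀ = 0.43000; update p ← p + (dp/dt)·Δt with the new parameters.
t = 0.5: p = 0.43000 + (+0.17006) = 0.60006
t = 1: p = 0.60006 + (+0.01847) = 0.61853
t = 1.5: p = 0.61853 + (+0.00201) = 0.62054
t = 2: p = 0.62054 + (+0.00022) = 0.62076

0.621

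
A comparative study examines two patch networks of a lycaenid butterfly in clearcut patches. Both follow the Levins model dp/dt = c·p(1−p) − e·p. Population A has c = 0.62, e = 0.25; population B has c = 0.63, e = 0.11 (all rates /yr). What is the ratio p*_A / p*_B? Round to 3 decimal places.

A: p*_A = 1 − 0.25/0.62 = 0.5968.
B: p*_B = 1 − 0.11/0.63 = 0.8254.
p*_A / p*_B = 0.5968/0.8254 = 0.7230.

0.723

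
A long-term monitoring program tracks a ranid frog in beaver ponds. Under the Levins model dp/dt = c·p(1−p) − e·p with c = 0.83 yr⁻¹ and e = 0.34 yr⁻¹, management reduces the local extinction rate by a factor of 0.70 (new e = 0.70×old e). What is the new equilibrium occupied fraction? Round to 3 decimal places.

Before: p* = 1 − 0.34/0.83 = 0.5904.
After the change, c = 0.83, e = 0.238, so p* = 1 − 0.238/0.83 = 0.7133.

0.713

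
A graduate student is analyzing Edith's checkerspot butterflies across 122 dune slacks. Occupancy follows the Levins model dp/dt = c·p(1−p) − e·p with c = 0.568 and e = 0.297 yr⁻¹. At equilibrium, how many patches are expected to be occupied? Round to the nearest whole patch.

58

p* = 1 − e/c = 1 − 0.297/0.568 = 0.4771.
Expected occupied patches = N × p* = 122 × 0.4771 = 58.21 ≈ 58.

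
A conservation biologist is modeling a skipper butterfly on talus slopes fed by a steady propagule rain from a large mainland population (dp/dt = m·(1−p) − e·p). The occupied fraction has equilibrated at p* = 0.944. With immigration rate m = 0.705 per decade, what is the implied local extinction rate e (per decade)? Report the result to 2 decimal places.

At equilibrium m(1−p*) = e·p*, so e = m(1−p*)/p*.
e = 0.705 × 0.0560 / 0.944 = 0.0418.

0.04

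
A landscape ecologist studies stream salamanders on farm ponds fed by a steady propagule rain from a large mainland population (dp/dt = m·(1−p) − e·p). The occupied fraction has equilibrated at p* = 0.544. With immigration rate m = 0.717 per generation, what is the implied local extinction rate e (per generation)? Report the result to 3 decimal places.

At equilibrium m(1−p*) = e·p*, so e = m(1−p*)/p*.
e = 0.717 × 0.4560 / 0.544 = 0.6010.

0.601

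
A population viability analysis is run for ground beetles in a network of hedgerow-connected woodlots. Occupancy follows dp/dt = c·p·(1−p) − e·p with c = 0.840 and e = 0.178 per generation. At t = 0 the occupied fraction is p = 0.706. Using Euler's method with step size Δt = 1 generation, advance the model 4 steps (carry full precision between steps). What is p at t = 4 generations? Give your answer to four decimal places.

0.7866

Update rule: p ← p + [c·p·(1−p) − e·p]·Δt with Δt = 1.
p: 0.70600 → 0.75469  (Δp = +0.04869)
p: 0.75469 → 0.77587  (Δp = +0.02118)
p: 0.77587 → 0.78384  (Δp = +0.00797)
p: 0.78384 → 0.78664  (Δp = +0.00280)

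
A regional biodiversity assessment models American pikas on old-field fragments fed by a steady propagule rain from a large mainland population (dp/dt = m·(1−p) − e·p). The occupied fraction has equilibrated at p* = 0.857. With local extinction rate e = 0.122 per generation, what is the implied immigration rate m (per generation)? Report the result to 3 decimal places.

At equilibrium m(1−p*) = e·p*, so m = e·p*/(1−p*).
m = 0.122 × 0.857 / 0.1430 = 0.1046/0.1430 = 0.7311.

0.731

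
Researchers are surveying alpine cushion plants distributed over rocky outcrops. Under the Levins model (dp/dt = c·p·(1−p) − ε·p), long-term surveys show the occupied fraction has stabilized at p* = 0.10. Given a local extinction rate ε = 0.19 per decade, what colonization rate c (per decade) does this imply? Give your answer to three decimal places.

0.211

At equilibrium c(1−p*) = ε, so c = ε/(1−p*).
c = 0.19/(1 − 0.10) = 0.19/0.9000 = 0.2111.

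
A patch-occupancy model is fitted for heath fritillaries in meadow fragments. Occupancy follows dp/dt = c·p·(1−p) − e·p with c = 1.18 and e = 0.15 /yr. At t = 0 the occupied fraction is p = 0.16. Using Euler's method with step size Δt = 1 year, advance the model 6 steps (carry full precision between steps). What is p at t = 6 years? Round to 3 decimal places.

0.873

Update rule: p ← p + [c·p·(1−p) − e·p]·Δt with Δt = 1.
step 1: Δp = +0.13459, p = 0.29459
step 2: Δp = +0.20102, p = 0.49562
step 3: Δp = +0.22063, p = 0.71625
step 4: Δp = +0.13238, p = 0.84863
step 5: Δp = +0.02428, p = 0.87291
step 6: Δp = -0.00003, p = 0.87288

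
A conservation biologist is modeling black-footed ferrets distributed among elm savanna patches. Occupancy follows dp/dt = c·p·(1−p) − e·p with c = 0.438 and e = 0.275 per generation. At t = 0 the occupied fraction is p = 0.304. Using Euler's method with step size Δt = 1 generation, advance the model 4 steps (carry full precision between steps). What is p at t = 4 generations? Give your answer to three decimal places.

Update rule: p ← p + [c·p·(1−p) − e·p]·Δt with Δt = 1.
p: 0.30400 → 0.31307  (Δp = +0.00907)
p: 0.31307 → 0.32117  (Δp = +0.00810)
p: 0.32117 → 0.32834  (Δp = +0.00717)
p: 0.32834 → 0.33464  (Δp = +0.00630)

0.335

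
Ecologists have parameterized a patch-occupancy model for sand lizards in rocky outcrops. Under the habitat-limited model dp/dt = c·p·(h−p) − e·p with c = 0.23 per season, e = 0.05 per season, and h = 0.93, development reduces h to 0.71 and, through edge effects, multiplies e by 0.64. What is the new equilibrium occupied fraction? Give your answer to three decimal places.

0.571

Before: p* = h − e/c = 0.93 − 0.05/0.23 = 0.93 − 0.2174 = 0.7126.
After: c = 0.23, e = 0.032, h = 0.71; p* = 0.71 − 0.032/0.23 = 0.5709.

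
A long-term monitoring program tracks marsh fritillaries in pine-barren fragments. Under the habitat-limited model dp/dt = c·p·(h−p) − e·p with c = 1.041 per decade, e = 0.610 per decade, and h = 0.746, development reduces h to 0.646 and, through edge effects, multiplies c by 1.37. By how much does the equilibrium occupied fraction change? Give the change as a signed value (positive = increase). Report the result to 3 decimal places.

0.058

Before: p* = h − e/c = 0.746 − 0.610/1.041 = 0.746 − 0.5860 = 0.1600.
After: c = 1.42617, e = 0.61, h = 0.646; p* = 0.646 − 0.61/1.42617 = 0.2183.
Δp* = 0.2183 − 0.1600 = +0.0583.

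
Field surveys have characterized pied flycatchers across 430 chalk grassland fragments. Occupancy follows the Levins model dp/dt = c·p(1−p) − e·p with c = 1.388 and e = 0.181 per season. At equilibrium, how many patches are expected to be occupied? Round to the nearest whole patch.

374

p* = 1 − e/c = 1 − 0.181/1.388 = 0.8696.
Expected occupied patches = N × p* = 430 × 0.8696 = 373.93 ≈ 374.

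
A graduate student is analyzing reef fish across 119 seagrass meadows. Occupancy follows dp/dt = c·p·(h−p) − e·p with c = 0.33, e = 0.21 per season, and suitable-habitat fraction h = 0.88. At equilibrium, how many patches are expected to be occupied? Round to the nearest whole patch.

p* = h − e/c = 0.88 − 0.6364 = 0.2436.
Expected occupied patches = N × p* = 119 × 0.2436 = 28.99 ≈ 29.

29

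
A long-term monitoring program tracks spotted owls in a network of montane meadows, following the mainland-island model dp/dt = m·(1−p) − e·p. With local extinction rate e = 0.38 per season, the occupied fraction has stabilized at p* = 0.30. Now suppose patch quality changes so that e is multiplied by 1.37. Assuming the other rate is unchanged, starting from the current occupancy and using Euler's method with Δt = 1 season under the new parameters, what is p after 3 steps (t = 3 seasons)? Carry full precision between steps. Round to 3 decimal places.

Balance m(1−p*) = e·p* gives m = e·p*/(1−p*) = 0.38×0.30000/0.70000 = 0.16286.
Starting from p₀ = 0.30000; update p ← p + (dp/dt)·Δt with the new parameters.
t = 1: p = 0.30000 + (-0.04218) = 0.25782
t = 2: p = 0.25782 + (-0.01335) = 0.24447
t = 3: p = 0.24447 + (-0.00423) = 0.24024

0.240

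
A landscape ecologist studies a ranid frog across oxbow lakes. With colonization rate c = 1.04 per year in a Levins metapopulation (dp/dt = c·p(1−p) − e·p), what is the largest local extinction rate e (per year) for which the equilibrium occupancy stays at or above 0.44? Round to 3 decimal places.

0.582

1 − e/c ≥ 0.44 ⇒ e ≤ c(1 − 0.44) = 1.04 × 0.5600.
e_max = 0.5824.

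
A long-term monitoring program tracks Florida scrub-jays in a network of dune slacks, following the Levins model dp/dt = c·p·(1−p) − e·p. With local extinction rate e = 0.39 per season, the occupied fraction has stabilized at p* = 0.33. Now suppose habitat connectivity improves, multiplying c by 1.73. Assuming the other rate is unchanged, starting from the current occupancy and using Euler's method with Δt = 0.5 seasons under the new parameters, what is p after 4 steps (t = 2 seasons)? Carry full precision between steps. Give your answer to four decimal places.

Balance c(1−p*) = e gives c = e/(1 − 0.33000) = 0.39/0.67000 = 0.58209.
Starting from p₀ = 0.33000; update p ← p + (dp/dt)·Δt with the new parameters.
p: 0.33000 → 0.37698  (Δp = +0.04698)
p: 0.37698 → 0.42172  (Δp = +0.04475)
p: 0.42172 → 0.46228  (Δp = +0.04056)
p: 0.46228 → 0.49729  (Δp = +0.03502)

0.4973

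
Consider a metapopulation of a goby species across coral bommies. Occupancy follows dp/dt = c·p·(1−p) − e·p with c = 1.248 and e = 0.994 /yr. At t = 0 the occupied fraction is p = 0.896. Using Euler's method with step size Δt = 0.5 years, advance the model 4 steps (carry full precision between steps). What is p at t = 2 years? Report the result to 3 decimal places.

0.324

Update rule: p ← p + [c·p·(1−p) − e·p]·Δt with Δt = 0.5.
p: 0.89600 → 0.50883  (Δp = -0.38717)
p: 0.50883 → 0.41190  (Δp = -0.09694)
p: 0.41190 → 0.35834  (Δp = -0.05356)
p: 0.35834 → 0.32372  (Δp = -0.03462)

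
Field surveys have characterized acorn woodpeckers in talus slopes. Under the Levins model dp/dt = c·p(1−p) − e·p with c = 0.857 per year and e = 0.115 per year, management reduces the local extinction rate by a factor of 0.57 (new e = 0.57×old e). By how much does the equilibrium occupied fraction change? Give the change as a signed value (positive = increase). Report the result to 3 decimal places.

0.058

Before: p* = 1 − 0.115/0.857 = 0.8658.
After the change, c = 0.857, e = 0.06555, so p* = 1 − 0.06555/0.857 = 0.9235.
Δp* = 0.9235 − 0.8658 = +0.0577.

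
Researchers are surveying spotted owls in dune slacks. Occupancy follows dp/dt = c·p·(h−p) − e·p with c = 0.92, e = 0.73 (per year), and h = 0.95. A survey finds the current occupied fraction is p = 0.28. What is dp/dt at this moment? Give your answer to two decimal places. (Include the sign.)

Colonization term: c·p·(h−p) = 0.92×0.28×0.6700 = 0.17259.
Extinction term: e·p = 0.20440.
dp/dt = 0.17259 − 0.20440 = -0.03181.

-0.03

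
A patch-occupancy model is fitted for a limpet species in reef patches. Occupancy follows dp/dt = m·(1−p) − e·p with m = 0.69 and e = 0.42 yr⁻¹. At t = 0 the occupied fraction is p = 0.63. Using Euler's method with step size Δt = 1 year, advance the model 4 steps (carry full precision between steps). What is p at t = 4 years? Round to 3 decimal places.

Update rule: p ← p + [m·(1−p) − e·p]·Δt with Δt = 1.
step 1: Δp = -0.00930, p = 0.62070
step 2: Δp = +0.00102, p = 0.62172
step 3: Δp = -0.00011, p = 0.62161
step 4: Δp = +0.00001, p = 0.62162

0.622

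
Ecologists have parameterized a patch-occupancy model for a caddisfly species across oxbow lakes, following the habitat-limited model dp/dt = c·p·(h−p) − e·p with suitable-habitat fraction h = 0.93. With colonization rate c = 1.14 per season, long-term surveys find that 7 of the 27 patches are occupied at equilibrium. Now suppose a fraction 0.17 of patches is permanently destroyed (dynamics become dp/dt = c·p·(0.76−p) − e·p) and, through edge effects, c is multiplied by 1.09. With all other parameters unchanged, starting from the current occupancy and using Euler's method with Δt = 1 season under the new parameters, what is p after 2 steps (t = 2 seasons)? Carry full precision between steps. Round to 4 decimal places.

0.2009

Observed p* = 7/27 = 0.25926.
Balance c(h−p*) = e gives e = 1.14×(0.93 − 0.25926) = 0.76464.
Starting from p₀ = 0.25926; update p ← p + (dp/dt)·Δt with the new parameters.
  1  |  dp/dt·Δt = -0.036925  |  p_1 = 0.222335
  2  |  dp/dt·Δt = -0.021464  |  p_2 = 0.200870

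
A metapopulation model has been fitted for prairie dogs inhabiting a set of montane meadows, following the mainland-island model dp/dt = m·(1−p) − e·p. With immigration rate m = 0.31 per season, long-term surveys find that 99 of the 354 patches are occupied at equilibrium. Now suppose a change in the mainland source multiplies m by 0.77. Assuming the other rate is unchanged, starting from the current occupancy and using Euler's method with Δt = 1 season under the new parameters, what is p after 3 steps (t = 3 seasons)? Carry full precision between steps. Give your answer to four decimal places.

0.2301

Observed p* = 99/354 = 0.27966.
Balance m(1−p*) = e·p* gives e = m(1−p*)/p* = 0.31×0.72034/0.27966 = 0.79848.
Starting from p₀ = 0.27966; update p ← p + (dp/dt)·Δt with the new parameters.
t = 1: p = 0.27966 + (-0.05136) = 0.22830
t = 2: p = 0.22830 + (+0.00191) = 0.23021
t = 3: p = 0.23021 + (-0.00007) = 0.23014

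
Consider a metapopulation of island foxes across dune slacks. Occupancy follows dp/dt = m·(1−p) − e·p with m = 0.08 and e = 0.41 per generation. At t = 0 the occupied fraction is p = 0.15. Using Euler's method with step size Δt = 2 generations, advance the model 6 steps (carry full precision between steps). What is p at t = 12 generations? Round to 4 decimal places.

Update rule: p ← p + [m·(1−p) − e·p]·Δt with Δt = 2.
  1  |  dp/dt·Δt = +0.013000  |  p_1 = 0.163000
  2  |  dp/dt·Δt = +0.000260  |  p_2 = 0.163260
  3  |  dp/dt·Δt = +0.000005  |  p_3 = 0.163265
  4  |  dp/dt·Δt = +0.000000  |  p_4 = 0.163265
  5  |  dp/dt·Δt = +0.000000  |  p_5 = 0.163265
  6  |  dp/dt·Δt = +0.000000  |  p_6 = 0.163265

0.1633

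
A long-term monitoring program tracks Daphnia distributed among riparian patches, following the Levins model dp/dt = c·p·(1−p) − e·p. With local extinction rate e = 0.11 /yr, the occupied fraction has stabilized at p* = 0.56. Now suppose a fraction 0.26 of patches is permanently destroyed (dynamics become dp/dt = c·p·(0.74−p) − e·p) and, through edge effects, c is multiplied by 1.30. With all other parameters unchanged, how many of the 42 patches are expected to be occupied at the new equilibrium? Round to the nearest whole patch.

17

Balance c(1−p*) = e gives c = e/(1 − 0.56000) = 0.11/0.44000 = 0.25000.
New p* = 0.74 − e/c = 0.74 − 0.11000/0.32500 = 0.40154.
Expected occupied = 42 × 0.40154 = 16.86 ≈ 17.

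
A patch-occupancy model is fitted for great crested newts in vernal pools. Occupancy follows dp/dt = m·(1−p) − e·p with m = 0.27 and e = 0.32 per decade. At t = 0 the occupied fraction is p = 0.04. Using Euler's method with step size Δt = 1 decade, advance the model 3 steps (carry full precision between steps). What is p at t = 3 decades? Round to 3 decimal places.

0.429

Update rule: p ← p + [m·(1−p) − e·p]·Δt with Δt = 1.
p: 0.04000 → 0.28640  (Δp = +0.24640)
p: 0.28640 → 0.38742  (Δp = +0.10102)
p: 0.38742 → 0.42884  (Δp = +0.04142)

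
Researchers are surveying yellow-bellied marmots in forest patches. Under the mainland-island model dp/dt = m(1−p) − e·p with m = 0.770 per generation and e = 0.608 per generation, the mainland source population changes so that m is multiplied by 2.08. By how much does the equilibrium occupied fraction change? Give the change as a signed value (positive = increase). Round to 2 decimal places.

Before: p* = 0.770/(0.770+0.608) = 0.5588.
After: m = 1.6016, e = 0.608; p* = 1.6016/2.2096 = 0.7248.
Δp* = 0.7248 − 0.5588 = +0.1661.

0.17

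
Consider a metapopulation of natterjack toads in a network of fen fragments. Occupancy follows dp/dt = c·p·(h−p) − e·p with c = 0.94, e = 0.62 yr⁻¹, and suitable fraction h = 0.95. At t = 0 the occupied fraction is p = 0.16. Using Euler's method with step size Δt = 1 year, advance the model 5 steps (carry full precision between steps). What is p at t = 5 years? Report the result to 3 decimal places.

0.244

Update rule: p ← p + [c·p·(h−p) − e·p]·Δt with Δt = 1.
  1  |  dp/dt·Δt = +0.019616  |  p_1 = 0.179616
  2  |  dp/dt·Δt = +0.018709  |  p_2 = 0.198325
  3  |  dp/dt·Δt = +0.017170  |  p_3 = 0.215495
  4  |  dp/dt·Δt = +0.015178  |  p_4 = 0.230673
  5  |  dp/dt·Δt = +0.012956  |  p_5 = 0.243629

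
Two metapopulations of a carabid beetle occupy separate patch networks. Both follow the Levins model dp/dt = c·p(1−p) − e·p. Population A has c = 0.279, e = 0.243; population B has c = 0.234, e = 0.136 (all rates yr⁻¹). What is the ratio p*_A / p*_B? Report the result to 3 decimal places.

0.308

A: p*_A = 1 − 0.243/0.279 = 0.1290.
B: p*_B = 1 − 0.136/0.234 = 0.4188.
p*_A / p*_B = 0.1290/0.4188 = 0.3081.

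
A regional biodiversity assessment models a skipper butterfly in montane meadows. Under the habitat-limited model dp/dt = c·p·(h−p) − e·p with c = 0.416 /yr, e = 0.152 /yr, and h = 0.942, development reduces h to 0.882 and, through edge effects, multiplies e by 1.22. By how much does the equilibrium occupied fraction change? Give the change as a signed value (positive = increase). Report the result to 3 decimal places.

-0.140

Before: p* = h − e/c = 0.942 − 0.152/0.416 = 0.942 − 0.3654 = 0.5766.
After: c = 0.416, e = 0.18544, h = 0.882; p* = 0.882 − 0.18544/0.416 = 0.4362.
Δp* = 0.4362 − 0.5766 = -0.1404.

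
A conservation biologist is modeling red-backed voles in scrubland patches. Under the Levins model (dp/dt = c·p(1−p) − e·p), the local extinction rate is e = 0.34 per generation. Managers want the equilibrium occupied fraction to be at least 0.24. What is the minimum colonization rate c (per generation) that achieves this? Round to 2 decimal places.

0.45

p* = 1 − e/c ≥ 0.24 requires e/c ≤ 0.7600, i.e. c ≥ e/0.7600.
c_min = 0.34/0.7600 = 0.4474.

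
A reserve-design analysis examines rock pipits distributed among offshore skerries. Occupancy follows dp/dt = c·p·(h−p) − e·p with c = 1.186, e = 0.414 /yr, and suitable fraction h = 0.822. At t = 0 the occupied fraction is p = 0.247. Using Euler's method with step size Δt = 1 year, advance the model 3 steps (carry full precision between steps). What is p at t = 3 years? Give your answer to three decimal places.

0.417

Update rule: p ← p + [c·p·(h−p) − e·p]·Δt with Δt = 1.
p: 0.24700 → 0.31318  (Δp = +0.06618)
p: 0.31318 → 0.37252  (Δp = +0.05933)
p: 0.37252 → 0.41688  (Δp = +0.04436)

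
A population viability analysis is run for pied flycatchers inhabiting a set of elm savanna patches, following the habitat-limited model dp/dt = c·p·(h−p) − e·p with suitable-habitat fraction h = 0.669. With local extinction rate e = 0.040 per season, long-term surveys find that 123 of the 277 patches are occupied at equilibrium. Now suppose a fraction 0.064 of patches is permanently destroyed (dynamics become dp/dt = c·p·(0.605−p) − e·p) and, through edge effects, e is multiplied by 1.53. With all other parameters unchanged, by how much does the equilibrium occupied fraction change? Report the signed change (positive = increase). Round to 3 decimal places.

Observed p* = 123/277 = 0.44404.
Balance c(h−p*) = e gives c = e/(0.669 − 0.44404) = 0.040/0.22496 = 0.17781.
New p* = 0.605 − e/c = 0.605 − 0.06120/0.17781 = 0.26081.
Δp* = 0.26081 − 0.44404 = -0.18323.

-0.183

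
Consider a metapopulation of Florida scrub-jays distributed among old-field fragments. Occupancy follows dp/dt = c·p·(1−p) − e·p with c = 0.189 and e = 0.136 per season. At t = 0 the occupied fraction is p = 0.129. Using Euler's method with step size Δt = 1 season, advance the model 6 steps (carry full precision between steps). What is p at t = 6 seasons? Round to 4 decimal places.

Update rule: p ← p + [c·p·(1−p) − e·p]·Δt with Δt = 1.
step 1: Δp = +0.00369, p = 0.13269
step 2: Δp = +0.00370, p = 0.13640
step 3: Δp = +0.00371, p = 0.14011
step 4: Δp = +0.00372, p = 0.14383
step 5: Δp = +0.00371, p = 0.14754
step 6: Δp = +0.00371, p = 0.15124

0.1512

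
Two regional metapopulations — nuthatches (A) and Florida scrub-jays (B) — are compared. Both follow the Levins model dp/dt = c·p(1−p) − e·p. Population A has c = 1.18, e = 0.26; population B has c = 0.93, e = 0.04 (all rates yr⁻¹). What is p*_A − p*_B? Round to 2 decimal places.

-0.18

A: p*_A = 1 − 0.26/1.18 = 0.7797.
B: p*_B = 1 − 0.04/0.93 = 0.9570.
p*_A − p*_B = 0.7797 − 0.9570 = -0.1773.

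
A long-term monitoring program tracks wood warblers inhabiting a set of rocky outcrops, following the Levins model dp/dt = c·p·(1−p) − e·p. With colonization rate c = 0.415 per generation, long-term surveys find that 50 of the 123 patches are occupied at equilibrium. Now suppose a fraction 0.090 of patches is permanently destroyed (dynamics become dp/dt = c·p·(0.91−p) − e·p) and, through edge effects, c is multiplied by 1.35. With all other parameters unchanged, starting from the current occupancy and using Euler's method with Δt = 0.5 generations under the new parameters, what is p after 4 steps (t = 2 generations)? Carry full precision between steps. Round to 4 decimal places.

0.4315

Observed p* = 50/123 = 0.40650.
Balance c(1−p*) = e gives e = 0.415×(1 − 0.40650) = 0.24630.
Starting from p₀ = 0.40650; update p ← p + (dp/dt)·Δt with the new parameters.
step 1: Δp = +0.00727, p = 0.41378
step 2: Δp = +0.00656, p = 0.42034
step 3: Δp = +0.00589, p = 0.42623
step 4: Δp = +0.00527, p = 0.43150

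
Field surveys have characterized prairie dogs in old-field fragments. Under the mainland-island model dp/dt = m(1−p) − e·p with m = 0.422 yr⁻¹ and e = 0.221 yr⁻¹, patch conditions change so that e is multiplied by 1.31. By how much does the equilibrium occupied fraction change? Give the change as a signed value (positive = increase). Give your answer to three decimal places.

Before: p* = 0.422/(0.422+0.221) = 0.6563.
After: m = 0.422, e = 0.28951; p* = 0.422/0.7115 = 0.5931.
Δp* = 0.5931 − 0.6563 = -0.0632.

-0.063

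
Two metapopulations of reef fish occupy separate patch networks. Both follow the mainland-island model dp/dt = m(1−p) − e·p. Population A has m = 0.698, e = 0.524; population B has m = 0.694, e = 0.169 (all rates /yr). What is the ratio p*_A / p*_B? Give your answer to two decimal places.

A: p*_A = m/(m+e) = 0.698/1.2220 = 0.5712.
B: p*_B = 0.694/0.8630 = 0.8042.
p*_A / p*_B = 0.5712/0.8042 = 0.7103.

0.71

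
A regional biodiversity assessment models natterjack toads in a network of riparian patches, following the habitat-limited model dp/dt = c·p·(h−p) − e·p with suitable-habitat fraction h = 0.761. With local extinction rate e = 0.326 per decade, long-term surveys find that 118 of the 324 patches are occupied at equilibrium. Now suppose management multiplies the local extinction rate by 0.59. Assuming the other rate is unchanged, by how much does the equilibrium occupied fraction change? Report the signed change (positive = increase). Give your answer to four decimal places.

Observed p* = 118/324 = 0.36420.
Balance c(h−p*) = e gives c = e/(0.761 − 0.36420) = 0.326/0.39680 = 0.82157.
New p* = 0.761 − e/c = 0.761 − 0.19234/0.82157 = 0.52689.
Δp* = 0.52689 − 0.36420 = +0.16269.

0.1627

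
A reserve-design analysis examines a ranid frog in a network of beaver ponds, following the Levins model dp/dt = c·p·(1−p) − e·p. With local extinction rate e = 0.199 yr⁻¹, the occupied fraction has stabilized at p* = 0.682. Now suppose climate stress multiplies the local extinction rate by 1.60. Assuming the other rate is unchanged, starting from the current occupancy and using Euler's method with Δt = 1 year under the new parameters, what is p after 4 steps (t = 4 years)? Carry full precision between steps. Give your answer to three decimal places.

Balance c(1−p*) = e gives c = e/(1 − 0.68200) = 0.199/0.31800 = 0.62579.
Starting from p₀ = 0.68200; update p ← p + (dp/dt)·Δt with the new parameters.
  1  |  dp/dt·Δt = -0.081431  |  p_1 = 0.600569
  2  |  dp/dt·Δt = -0.041104  |  p_2 = 0.559465
  3  |  dp/dt·Δt = -0.023900  |  p_3 = 0.535565
  4  |  dp/dt·Δt = -0.014869  |  p_4 = 0.520696

0.521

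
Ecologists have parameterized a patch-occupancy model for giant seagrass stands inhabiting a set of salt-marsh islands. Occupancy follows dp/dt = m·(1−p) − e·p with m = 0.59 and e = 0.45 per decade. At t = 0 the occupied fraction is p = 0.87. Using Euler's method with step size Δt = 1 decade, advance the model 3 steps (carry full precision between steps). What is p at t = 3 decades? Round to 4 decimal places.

Update rule: p ← p + [m·(1−p) − e·p]·Δt with Δt = 1.
step 1: Δp = -0.31480, p = 0.55520
step 2: Δp = +0.01259, p = 0.56779
step 3: Δp = -0.00050, p = 0.56729

0.5673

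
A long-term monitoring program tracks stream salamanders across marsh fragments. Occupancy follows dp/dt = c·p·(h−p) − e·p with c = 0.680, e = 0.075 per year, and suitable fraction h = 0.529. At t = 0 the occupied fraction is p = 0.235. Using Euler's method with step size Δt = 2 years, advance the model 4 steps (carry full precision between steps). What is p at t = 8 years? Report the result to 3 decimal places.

Update rule: p ← p + [c·p·(h−p) − e·p]·Δt with Δt = 2.
t = 2: p = 0.23500 + (+0.05871) = 0.29371
t = 4: p = 0.29371 + (+0.04993) = 0.34364
t = 6: p = 0.34364 + (+0.03508) = 0.37872
t = 8: p = 0.37872 + (+0.02059) = 0.39932

0.399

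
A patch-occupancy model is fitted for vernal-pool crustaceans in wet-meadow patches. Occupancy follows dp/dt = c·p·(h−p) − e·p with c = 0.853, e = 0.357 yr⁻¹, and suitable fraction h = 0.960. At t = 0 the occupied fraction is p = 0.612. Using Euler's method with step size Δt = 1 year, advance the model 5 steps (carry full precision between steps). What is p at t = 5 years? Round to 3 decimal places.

Update rule: p ← p + [c·p·(h−p) − e·p]·Δt with Δt = 1.
t = 1: p = 0.61200 + (-0.03682) = 0.57518
t = 2: p = 0.57518 + (-0.01654) = 0.55865
t = 3: p = 0.55865 + (-0.00818) = 0.55046
t = 4: p = 0.55046 + (-0.00422) = 0.54624
t = 5: p = 0.54624 + (-0.00222) = 0.54402

0.544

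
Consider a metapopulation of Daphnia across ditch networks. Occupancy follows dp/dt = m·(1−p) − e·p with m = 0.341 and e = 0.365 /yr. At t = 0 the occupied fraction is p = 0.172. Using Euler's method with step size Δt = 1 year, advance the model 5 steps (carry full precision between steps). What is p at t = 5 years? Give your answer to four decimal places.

0.4823

Update rule: p ← p + [m·(1−p) − e·p]·Δt with Δt = 1.
  1  |  dp/dt·Δt = +0.219568  |  p_1 = 0.391568
  2  |  dp/dt·Δt = +0.064553  |  p_2 = 0.456121
  3  |  dp/dt·Δt = +0.018979  |  p_3 = 0.475100
  4  |  dp/dt·Δt = +0.005580  |  p_4 = 0.480679
  5  |  dp/dt·Δt = +0.001640  |  p_5 = 0.482320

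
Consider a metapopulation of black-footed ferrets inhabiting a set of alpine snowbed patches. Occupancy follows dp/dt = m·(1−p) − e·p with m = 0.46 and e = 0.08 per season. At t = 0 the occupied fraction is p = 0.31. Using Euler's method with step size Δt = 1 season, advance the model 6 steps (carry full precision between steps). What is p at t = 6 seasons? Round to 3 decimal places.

Update rule: p ← p + [m·(1−p) − e·p]·Δt with Δt = 1.
  1  |  dp/dt·Δt = +0.292600  |  p_1 = 0.602600
  2  |  dp/dt·Δt = +0.134596  |  p_2 = 0.737196
  3  |  dp/dt·Δt = +0.061914  |  p_3 = 0.799110
  4  |  dp/dt·Δt = +0.028481  |  p_4 = 0.827591
  5  |  dp/dt·Δt = +0.013101  |  p_5 = 0.840692
  6  |  dp/dt·Δt = +0.006026  |  p_6 = 0.846718

0.847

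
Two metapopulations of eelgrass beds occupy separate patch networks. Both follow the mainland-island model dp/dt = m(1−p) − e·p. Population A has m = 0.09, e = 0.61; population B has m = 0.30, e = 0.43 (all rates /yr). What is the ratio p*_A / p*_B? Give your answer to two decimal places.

A: p*_A = m/(m+e) = 0.09/0.7000 = 0.1286.
B: p*_B = 0.30/0.7300 = 0.4110.
p*_A / p*_B = 0.1286/0.4110 = 0.3129.

0.31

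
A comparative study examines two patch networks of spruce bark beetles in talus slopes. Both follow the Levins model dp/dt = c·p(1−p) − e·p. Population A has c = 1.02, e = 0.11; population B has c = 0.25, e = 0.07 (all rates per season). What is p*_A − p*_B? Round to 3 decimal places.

0.172

A: p*_A = 1 − 0.11/1.02 = 0.8922.
B: p*_B = 1 − 0.07/0.25 = 0.7200.
p*_A − p*_B = 0.8922 − 0.7200 = 0.1722.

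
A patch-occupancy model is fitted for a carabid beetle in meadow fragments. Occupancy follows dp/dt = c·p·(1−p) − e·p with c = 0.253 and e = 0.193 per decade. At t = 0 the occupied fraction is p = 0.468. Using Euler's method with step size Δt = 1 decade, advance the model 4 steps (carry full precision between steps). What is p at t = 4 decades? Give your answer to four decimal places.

Update rule: p ← p + [c·p·(1−p) − e·p]·Δt with Δt = 1.
t = 1: p = 0.46800 + (-0.02733) = 0.44067
t = 2: p = 0.44067 + (-0.02269) = 0.41798
t = 3: p = 0.41798 + (-0.01912) = 0.39886
t = 4: p = 0.39886 + (-0.01632) = 0.38254

0.3825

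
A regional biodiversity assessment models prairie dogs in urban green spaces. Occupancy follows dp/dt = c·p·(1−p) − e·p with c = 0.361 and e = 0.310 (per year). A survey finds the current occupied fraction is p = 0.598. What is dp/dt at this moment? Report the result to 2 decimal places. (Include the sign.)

Colonization term: c·p·(1−p) = 0.361×0.598×0.4020 = 0.08678.
Extinction term: e·p = 0.18538.
dp/dt = 0.08678 − 0.18538 = -0.09860.

-0.10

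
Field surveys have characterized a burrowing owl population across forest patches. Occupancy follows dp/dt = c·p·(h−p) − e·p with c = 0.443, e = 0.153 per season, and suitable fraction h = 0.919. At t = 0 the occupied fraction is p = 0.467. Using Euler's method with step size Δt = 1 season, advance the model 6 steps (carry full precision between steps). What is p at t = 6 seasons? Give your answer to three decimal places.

0.551

Update rule: p ← p + [c·p·(h−p) − e·p]·Δt with Δt = 1.
p: 0.46700 → 0.48906  (Δp = +0.02206)
p: 0.48906 → 0.50738  (Δp = +0.01832)
p: 0.50738 → 0.52227  (Δp = +0.01489)
p: 0.52227 → 0.53415  (Δp = +0.01188)
p: 0.53415 → 0.54349  (Δp = +0.00934)
p: 0.54349 → 0.55075  (Δp = +0.00726)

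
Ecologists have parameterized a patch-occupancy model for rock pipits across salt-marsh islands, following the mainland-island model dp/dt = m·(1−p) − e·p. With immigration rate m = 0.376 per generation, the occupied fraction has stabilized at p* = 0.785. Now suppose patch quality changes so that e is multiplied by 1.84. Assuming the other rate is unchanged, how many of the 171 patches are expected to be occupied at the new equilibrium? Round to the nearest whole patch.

114

Balance m(1−p*) = e·p* gives e = m(1−p*)/p* = 0.376×0.21500/0.78500 = 0.10298.
New p* = m/(m+e) = 0.37600/(0.37600+0.18948) = 0.66492.
Expected occupied = 171 × 0.66492 = 113.70 ≈ 114.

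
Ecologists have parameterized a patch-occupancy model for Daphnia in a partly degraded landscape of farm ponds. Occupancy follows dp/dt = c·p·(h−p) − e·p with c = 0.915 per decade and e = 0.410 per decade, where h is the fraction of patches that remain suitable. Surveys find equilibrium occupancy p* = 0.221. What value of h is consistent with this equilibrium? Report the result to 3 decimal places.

0.669

At equilibrium c(h−p*) = e, so h = p* + e/c.
h = 0.221 + 0.410/0.915 = 0.221 + 0.4481 = 0.6691.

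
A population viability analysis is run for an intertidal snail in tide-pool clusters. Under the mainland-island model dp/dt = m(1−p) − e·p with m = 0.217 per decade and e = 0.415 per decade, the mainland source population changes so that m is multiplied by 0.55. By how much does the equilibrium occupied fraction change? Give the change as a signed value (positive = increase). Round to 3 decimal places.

-0.120

Before: p* = 0.217/(0.217+0.415) = 0.3434.
After: m = 0.11935, e = 0.415; p* = 0.11935/0.5343 = 0.2234.
Δp* = 0.2234 − 0.3434 = -0.1200.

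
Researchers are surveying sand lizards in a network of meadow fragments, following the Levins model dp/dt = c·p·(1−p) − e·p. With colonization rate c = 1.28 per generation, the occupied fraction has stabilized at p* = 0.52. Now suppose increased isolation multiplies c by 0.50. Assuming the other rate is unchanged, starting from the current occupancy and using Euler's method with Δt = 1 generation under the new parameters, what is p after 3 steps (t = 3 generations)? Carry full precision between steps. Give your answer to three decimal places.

0.241

Balance c(1−p*) = e gives e = 1.28×(1 − 0.52000) = 0.61440.
Starting from p₀ = 0.52000; update p ← p + (dp/dt)·Δt with the new parameters.
  1  |  dp/dt·Δt = -0.159744  |  p_1 = 0.360256
  2  |  dp/dt·Δt = -0.073839  |  p_2 = 0.286417
  3  |  dp/dt·Δt = -0.045170  |  p_3 = 0.241247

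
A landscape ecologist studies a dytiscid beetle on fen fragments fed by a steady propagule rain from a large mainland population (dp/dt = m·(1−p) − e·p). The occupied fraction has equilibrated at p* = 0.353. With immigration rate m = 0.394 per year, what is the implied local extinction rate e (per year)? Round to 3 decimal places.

At equilibrium m(1−p*) = e·p*, so e = m(1−p*)/p*.
e = 0.394 × 0.6470 / 0.353 = 0.7221.

0.722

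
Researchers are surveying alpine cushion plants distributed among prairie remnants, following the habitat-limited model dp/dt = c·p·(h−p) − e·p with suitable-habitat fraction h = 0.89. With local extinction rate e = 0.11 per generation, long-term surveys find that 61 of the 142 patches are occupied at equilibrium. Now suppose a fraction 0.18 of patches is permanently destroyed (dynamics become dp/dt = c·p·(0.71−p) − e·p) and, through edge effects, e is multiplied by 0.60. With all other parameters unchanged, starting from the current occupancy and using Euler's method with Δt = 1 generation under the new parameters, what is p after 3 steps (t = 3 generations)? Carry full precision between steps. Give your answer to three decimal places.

Observed p* = 61/142 = 0.42958.
Balance c(h−p*) = e gives c = e/(0.89 − 0.42958) = 0.11/0.46042 = 0.23891.
Starting from p₀ = 0.42958; update p ← p + (dp/dt)·Δt with the new parameters.
  1  |  dp/dt·Δt = +0.000428  |  p_1 = 0.430005
  2  |  dp/dt·Δt = +0.000384  |  p_2 = 0.430390
  3  |  dp/dt·Δt = +0.000345  |  p_3 = 0.430735

0.431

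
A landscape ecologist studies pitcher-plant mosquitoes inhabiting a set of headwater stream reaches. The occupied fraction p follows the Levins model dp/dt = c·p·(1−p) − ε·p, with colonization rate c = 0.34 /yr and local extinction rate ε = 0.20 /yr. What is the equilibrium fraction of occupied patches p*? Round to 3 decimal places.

Setting dp/dt = 0 and dividing through by p* gives c·(1−p*) = ε.
So p* = 1 − ε/c = 1 − 0.20/0.34 = 1 − 0.5882 = 0.4118.

0.412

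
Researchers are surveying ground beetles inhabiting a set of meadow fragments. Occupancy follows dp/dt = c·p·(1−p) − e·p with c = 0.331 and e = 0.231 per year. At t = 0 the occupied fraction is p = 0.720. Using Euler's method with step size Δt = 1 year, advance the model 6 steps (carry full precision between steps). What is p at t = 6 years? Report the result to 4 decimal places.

0.4255

Update rule: p ← p + [c·p·(1−p) − e·p]·Δt with Δt = 1.
t = 1: p = 0.72000 + (-0.09959) = 0.62041
t = 2: p = 0.62041 + (-0.06536) = 0.55505
t = 3: p = 0.55505 + (-0.04647) = 0.50858
t = 4: p = 0.50858 + (-0.03476) = 0.47382
t = 5: p = 0.47382 + (-0.02693) = 0.44689
t = 6: p = 0.44689 + (-0.02142) = 0.42548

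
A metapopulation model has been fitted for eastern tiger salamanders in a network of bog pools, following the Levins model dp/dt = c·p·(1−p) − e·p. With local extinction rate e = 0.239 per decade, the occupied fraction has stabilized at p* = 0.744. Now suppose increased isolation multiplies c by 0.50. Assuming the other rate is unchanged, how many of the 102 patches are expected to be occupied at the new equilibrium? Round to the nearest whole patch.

Balance c(1−p*) = e gives c = e/(1 − 0.74400) = 0.239/0.25600 = 0.93359.
New p* = 1 − e/c = 1 − 0.23900/0.46680 = 0.48800.
Expected occupied = 102 × 0.48800 = 49.78 ≈ 50.

50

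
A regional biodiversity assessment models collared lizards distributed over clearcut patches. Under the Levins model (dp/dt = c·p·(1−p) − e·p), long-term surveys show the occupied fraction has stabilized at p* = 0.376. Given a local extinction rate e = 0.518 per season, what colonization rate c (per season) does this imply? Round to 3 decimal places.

0.830

At equilibrium c(1−p*) = e, so c = e/(1−p*).
c = 0.518/(1 − 0.376) = 0.518/0.6240 = 0.8301.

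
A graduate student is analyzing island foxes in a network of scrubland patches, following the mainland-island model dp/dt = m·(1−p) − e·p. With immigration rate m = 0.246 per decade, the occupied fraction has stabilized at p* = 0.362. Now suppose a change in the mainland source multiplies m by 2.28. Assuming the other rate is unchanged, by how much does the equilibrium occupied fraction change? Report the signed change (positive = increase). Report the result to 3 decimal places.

0.202

Balance m(1−p*) = e·p* gives e = m(1−p*)/p* = 0.246×0.63800/0.36200 = 0.43356.
New p* = m/(m+e) = 0.56088/(0.56088+0.43356) = 0.56402.
Δp* = 0.56402 − 0.36200 = +0.20202.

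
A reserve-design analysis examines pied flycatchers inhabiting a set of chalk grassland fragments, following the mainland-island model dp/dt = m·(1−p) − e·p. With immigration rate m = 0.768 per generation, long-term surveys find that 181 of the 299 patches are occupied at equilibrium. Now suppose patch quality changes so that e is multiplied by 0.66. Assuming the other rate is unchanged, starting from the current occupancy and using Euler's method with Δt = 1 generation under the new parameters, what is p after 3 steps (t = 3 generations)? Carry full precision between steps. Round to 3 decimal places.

0.699

Observed p* = 181/299 = 0.60535.
Balance m(1−p*) = e·p* gives e = m(1−p*)/p* = 0.768×0.39465/0.60535 = 0.50069.
Starting from p₀ = 0.60535; update p ← p + (dp/dt)·Δt with the new parameters.
step 1: Δp = +0.10305, p = 0.70840
step 2: Δp = -0.01015, p = 0.69826
step 3: Δp = +0.00100, p = 0.69926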